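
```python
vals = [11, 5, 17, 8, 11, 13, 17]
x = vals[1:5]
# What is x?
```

vals has length 7. The slice vals[1:5] selects indices [1, 2, 3, 4] (1->5, 2->17, 3->8, 4->11), giving [5, 17, 8, 11].

[5, 17, 8, 11]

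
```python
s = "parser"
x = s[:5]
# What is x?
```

s has length 6. The slice s[:5] selects indices [0, 1, 2, 3, 4] (0->'p', 1->'a', 2->'r', 3->'s', 4->'e'), giving 'parse'.

'parse'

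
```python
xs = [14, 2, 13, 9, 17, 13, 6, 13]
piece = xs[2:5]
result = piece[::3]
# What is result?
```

xs has length 8. The slice xs[2:5] selects indices [2, 3, 4] (2->13, 3->9, 4->17), giving [13, 9, 17]. So piece = [13, 9, 17]. piece has length 3. The slice piece[::3] selects indices [0] (0->13), giving [13].

[13]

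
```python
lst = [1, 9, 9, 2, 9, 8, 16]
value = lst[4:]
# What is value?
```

lst has length 7. The slice lst[4:] selects indices [4, 5, 6] (4->9, 5->8, 6->16), giving [9, 8, 16].

[9, 8, 16]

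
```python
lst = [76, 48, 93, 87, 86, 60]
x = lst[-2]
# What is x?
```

lst has length 6. Negative index -2 maps to positive index 6 + (-2) = 4. lst[4] = 86.

86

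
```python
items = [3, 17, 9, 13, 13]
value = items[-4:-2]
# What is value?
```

items has length 5. The slice items[-4:-2] selects indices [1, 2] (1->17, 2->9), giving [17, 9].

[17, 9]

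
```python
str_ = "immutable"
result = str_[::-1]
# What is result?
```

str_ has length 9. The slice str_[::-1] selects indices [8, 7, 6, 5, 4, 3, 2, 1, 0] (8->'e', 7->'l', 6->'b', 5->'a', 4->'t', 3->'u', 2->'m', 1->'m', 0->'i'), giving 'elbatummi'.

'elbatummi'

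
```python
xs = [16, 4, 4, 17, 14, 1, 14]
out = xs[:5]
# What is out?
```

xs has length 7. The slice xs[:5] selects indices [0, 1, 2, 3, 4] (0->16, 1->4, 2->4, 3->17, 4->14), giving [16, 4, 4, 17, 14].

[16, 4, 4, 17, 14]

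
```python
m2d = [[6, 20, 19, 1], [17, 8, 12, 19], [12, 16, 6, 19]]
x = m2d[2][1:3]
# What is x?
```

m2d[2] = [12, 16, 6, 19]. m2d[2] has length 4. The slice m2d[2][1:3] selects indices [1, 2] (1->16, 2->6), giving [16, 6].

[16, 6]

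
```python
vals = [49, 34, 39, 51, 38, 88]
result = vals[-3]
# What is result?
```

vals has length 6. Negative index -3 maps to positive index 6 + (-3) = 3. vals[3] = 51.

51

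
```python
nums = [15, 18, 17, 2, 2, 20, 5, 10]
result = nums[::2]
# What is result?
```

nums has length 8. The slice nums[::2] selects indices [0, 2, 4, 6] (0->15, 2->17, 4->2, 6->5), giving [15, 17, 2, 5].

[15, 17, 2, 5]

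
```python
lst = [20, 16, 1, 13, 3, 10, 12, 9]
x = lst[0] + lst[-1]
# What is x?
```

lst has length 8. lst[0] = 20.
lst has length 8. Negative index -1 maps to positive index 8 + (-1) = 7. lst[7] = 9.
Sum: 20 + 9 = 29.

29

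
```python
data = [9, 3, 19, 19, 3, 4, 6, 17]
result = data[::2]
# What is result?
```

data has length 8. The slice data[::2] selects indices [0, 2, 4, 6] (0->9, 2->19, 4->3, 6->6), giving [9, 19, 3, 6].

[9, 19, 3, 6]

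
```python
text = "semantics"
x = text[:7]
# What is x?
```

text has length 9. The slice text[:7] selects indices [0, 1, 2, 3, 4, 5, 6] (0->'s', 1->'e', 2->'m', 3->'a', 4->'n', 5->'t', 6->'i'), giving 'semanti'.

'semanti'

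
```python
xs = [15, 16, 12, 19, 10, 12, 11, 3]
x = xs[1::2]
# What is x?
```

xs has length 8. The slice xs[1::2] selects indices [1, 3, 5, 7] (1->16, 3->19, 5->12, 7->3), giving [16, 19, 12, 3].

[16, 19, 12, 3]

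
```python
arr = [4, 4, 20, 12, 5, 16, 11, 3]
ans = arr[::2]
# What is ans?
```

arr has length 8. The slice arr[::2] selects indices [0, 2, 4, 6] (0->4, 2->20, 4->5, 6->11), giving [4, 20, 5, 11].

[4, 20, 5, 11]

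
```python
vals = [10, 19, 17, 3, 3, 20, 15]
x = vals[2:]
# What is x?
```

vals has length 7. The slice vals[2:] selects indices [2, 3, 4, 5, 6] (2->17, 3->3, 4->3, 5->20, 6->15), giving [17, 3, 3, 20, 15].

[17, 3, 3, 20, 15]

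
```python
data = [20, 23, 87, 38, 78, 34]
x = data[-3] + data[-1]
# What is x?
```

data has length 6. Negative index -3 maps to positive index 6 + (-3) = 3. data[3] = 38.
data has length 6. Negative index -1 maps to positive index 6 + (-1) = 5. data[5] = 34.
Sum: 38 + 34 = 72.

72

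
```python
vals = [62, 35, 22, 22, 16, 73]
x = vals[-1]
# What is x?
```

vals has length 6. Negative index -1 maps to positive index 6 + (-1) = 5. vals[5] = 73.

73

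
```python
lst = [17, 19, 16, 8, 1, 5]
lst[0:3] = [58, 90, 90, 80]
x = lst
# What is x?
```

lst starts as [17, 19, 16, 8, 1, 5] (length 6). The slice lst[0:3] covers indices [0, 1, 2] with values [17, 19, 16]. Replacing that slice with [58, 90, 90, 80] (different length) produces [58, 90, 90, 80, 8, 1, 5].

[58, 90, 90, 80, 8, 1, 5]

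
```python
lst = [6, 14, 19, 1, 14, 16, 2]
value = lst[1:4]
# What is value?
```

lst has length 7. The slice lst[1:4] selects indices [1, 2, 3] (1->14, 2->19, 3->1), giving [14, 19, 1].

[14, 19, 1]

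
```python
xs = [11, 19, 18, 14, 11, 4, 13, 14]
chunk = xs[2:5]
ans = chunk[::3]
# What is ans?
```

xs has length 8. The slice xs[2:5] selects indices [2, 3, 4] (2->18, 3->14, 4->11), giving [18, 14, 11]. So chunk = [18, 14, 11]. chunk has length 3. The slice chunk[::3] selects indices [0] (0->18), giving [18].

[18]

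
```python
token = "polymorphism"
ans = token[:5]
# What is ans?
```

token has length 12. The slice token[:5] selects indices [0, 1, 2, 3, 4] (0->'p', 1->'o', 2->'l', 3->'y', 4->'m'), giving 'polym'.

'polym'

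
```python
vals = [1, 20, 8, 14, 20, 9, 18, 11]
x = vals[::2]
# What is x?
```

vals has length 8. The slice vals[::2] selects indices [0, 2, 4, 6] (0->1, 2->8, 4->20, 6->18), giving [1, 8, 20, 18].

[1, 8, 20, 18]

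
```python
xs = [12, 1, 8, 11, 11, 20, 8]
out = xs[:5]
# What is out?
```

xs has length 7. The slice xs[:5] selects indices [0, 1, 2, 3, 4] (0->12, 1->1, 2->8, 3->11, 4->11), giving [12, 1, 8, 11, 11].

[12, 1, 8, 11, 11]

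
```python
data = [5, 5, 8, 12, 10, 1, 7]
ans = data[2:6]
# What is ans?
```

data has length 7. The slice data[2:6] selects indices [2, 3, 4, 5] (2->8, 3->12, 4->10, 5->1), giving [8, 12, 10, 1].

[8, 12, 10, 1]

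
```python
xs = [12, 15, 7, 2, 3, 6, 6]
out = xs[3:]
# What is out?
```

xs has length 7. The slice xs[3:] selects indices [3, 4, 5, 6] (3->2, 4->3, 5->6, 6->6), giving [2, 3, 6, 6].

[2, 3, 6, 6]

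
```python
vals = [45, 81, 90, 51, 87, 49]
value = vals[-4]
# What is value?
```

vals has length 6. Negative index -4 maps to positive index 6 + (-4) = 2. vals[2] = 90.

90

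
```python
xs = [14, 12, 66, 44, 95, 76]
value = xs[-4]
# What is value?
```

xs has length 6. Negative index -4 maps to positive index 6 + (-4) = 2. xs[2] = 66.

66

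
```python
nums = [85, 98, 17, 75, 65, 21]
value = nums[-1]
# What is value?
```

nums has length 6. Negative index -1 maps to positive index 6 + (-1) = 5. nums[5] = 21.

21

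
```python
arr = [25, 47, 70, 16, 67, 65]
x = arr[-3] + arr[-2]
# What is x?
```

arr has length 6. Negative index -3 maps to positive index 6 + (-3) = 3. arr[3] = 16.
arr has length 6. Negative index -2 maps to positive index 6 + (-2) = 4. arr[4] = 67.
Sum: 16 + 67 = 83.

83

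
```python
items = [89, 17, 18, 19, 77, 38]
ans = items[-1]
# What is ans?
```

items has length 6. Negative index -1 maps to positive index 6 + (-1) = 5. items[5] = 38.

38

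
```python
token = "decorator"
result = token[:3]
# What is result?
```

token has length 9. The slice token[:3] selects indices [0, 1, 2] (0->'d', 1->'e', 2->'c'), giving 'dec'.

'dec'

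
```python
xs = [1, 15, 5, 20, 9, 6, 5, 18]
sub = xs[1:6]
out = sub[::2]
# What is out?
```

xs has length 8. The slice xs[1:6] selects indices [1, 2, 3, 4, 5] (1->15, 2->5, 3->20, 4->9, 5->6), giving [15, 5, 20, 9, 6]. So sub = [15, 5, 20, 9, 6]. sub has length 5. The slice sub[::2] selects indices [0, 2, 4] (0->15, 2->20, 4->6), giving [15, 20, 6].

[15, 20, 6]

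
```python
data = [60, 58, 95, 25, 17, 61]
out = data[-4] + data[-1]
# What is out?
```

data has length 6. Negative index -4 maps to positive index 6 + (-4) = 2. data[2] = 95.
data has length 6. Negative index -1 maps to positive index 6 + (-1) = 5. data[5] = 61.
Sum: 95 + 61 = 156.

156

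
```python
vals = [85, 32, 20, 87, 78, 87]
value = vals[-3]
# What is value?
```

vals has length 6. Negative index -3 maps to positive index 6 + (-3) = 3. vals[3] = 87.

87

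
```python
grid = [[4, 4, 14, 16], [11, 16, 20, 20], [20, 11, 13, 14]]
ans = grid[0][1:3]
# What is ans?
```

grid[0] = [4, 4, 14, 16]. grid[0] has length 4. The slice grid[0][1:3] selects indices [1, 2] (1->4, 2->14), giving [4, 14].

[4, 14]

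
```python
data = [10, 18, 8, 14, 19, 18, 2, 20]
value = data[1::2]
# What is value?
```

data has length 8. The slice data[1::2] selects indices [1, 3, 5, 7] (1->18, 3->14, 5->18, 7->20), giving [18, 14, 18, 20].

[18, 14, 18, 20]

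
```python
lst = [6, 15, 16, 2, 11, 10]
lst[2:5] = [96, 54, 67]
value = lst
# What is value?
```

lst starts as [6, 15, 16, 2, 11, 10] (length 6). The slice lst[2:5] covers indices [2, 3, 4] with values [16, 2, 11]. Replacing that slice with [96, 54, 67] (same length) produces [6, 15, 96, 54, 67, 10].

[6, 15, 96, 54, 67, 10]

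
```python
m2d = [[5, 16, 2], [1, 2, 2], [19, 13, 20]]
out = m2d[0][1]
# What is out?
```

m2d[0] = [5, 16, 2]. Taking column 1 of that row yields 16.

16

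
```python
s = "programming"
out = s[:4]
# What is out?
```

s has length 11. The slice s[:4] selects indices [0, 1, 2, 3] (0->'p', 1->'r', 2->'o', 3->'g'), giving 'prog'.

'prog'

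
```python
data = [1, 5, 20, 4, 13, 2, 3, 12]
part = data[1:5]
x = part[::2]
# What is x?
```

data has length 8. The slice data[1:5] selects indices [1, 2, 3, 4] (1->5, 2->20, 3->4, 4->13), giving [5, 20, 4, 13]. So part = [5, 20, 4, 13]. part has length 4. The slice part[::2] selects indices [0, 2] (0->5, 2->4), giving [5, 4].

[5, 4]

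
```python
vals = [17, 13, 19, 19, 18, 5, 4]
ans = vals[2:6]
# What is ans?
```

vals has length 7. The slice vals[2:6] selects indices [2, 3, 4, 5] (2->19, 3->19, 4->18, 5->5), giving [19, 19, 18, 5].

[19, 19, 18, 5]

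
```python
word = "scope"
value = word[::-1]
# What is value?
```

word has length 5. The slice word[::-1] selects indices [4, 3, 2, 1, 0] (4->'e', 3->'p', 2->'o', 1->'c', 0->'s'), giving 'epocs'.

'epocs'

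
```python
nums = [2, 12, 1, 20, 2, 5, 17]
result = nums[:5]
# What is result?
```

nums has length 7. The slice nums[:5] selects indices [0, 1, 2, 3, 4] (0->2, 1->12, 2->1, 3->20, 4->2), giving [2, 12, 1, 20, 2].

[2, 12, 1, 20, 2]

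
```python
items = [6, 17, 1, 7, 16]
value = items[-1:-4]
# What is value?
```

items has length 5. The slice items[-1:-4] resolves to an empty index range, so the result is [].

[]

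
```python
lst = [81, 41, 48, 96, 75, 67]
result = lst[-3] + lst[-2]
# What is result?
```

lst has length 6. Negative index -3 maps to positive index 6 + (-3) = 3. lst[3] = 96.
lst has length 6. Negative index -2 maps to positive index 6 + (-2) = 4. lst[4] = 75.
Sum: 96 + 75 = 171.

171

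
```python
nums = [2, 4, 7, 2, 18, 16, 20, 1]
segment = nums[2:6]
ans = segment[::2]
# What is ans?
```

nums has length 8. The slice nums[2:6] selects indices [2, 3, 4, 5] (2->7, 3->2, 4->18, 5->16), giving [7, 2, 18, 16]. So segment = [7, 2, 18, 16]. segment has length 4. The slice segment[::2] selects indices [0, 2] (0->7, 2->18), giving [7, 18].

[7, 18]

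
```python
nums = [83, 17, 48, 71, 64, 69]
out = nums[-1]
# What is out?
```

nums has length 6. Negative index -1 maps to positive index 6 + (-1) = 5. nums[5] = 69.

69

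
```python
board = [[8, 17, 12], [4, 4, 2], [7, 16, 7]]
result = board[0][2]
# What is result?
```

board[0] = [8, 17, 12]. Taking column 2 of that row yields 12.

12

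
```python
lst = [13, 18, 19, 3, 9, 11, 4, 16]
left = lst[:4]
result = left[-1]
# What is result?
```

lst has length 8. The slice lst[:4] selects indices [0, 1, 2, 3] (0->13, 1->18, 2->19, 3->3), giving [13, 18, 19, 3]. So left = [13, 18, 19, 3]. Then left[-1] = 3.

3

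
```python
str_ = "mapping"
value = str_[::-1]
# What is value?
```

str_ has length 7. The slice str_[::-1] selects indices [6, 5, 4, 3, 2, 1, 0] (6->'g', 5->'n', 4->'i', 3->'p', 2->'p', 1->'a', 0->'m'), giving 'gnippam'.

'gnippam'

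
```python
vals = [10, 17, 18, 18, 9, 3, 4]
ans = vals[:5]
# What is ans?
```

vals has length 7. The slice vals[:5] selects indices [0, 1, 2, 3, 4] (0->10, 1->17, 2->18, 3->18, 4->9), giving [10, 17, 18, 18, 9].

[10, 17, 18, 18, 9]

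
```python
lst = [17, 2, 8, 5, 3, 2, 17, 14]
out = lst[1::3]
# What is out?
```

lst has length 8. The slice lst[1::3] selects indices [1, 4, 7] (1->2, 4->3, 7->14), giving [2, 3, 14].

[2, 3, 14]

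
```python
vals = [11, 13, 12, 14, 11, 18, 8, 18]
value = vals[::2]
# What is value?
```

vals has length 8. The slice vals[::2] selects indices [0, 2, 4, 6] (0->11, 2->12, 4->11, 6->8), giving [11, 12, 11, 8].

[11, 12, 11, 8]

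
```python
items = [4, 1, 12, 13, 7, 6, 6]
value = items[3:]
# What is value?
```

items has length 7. The slice items[3:] selects indices [3, 4, 5, 6] (3->13, 4->7, 5->6, 6->6), giving [13, 7, 6, 6].

[13, 7, 6, 6]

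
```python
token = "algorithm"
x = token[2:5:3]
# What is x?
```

token has length 9. The slice token[2:5:3] selects indices [2] (2->'g'), giving 'g'.

'g'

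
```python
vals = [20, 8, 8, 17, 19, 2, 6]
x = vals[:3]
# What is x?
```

vals has length 7. The slice vals[:3] selects indices [0, 1, 2] (0->20, 1->8, 2->8), giving [20, 8, 8].

[20, 8, 8]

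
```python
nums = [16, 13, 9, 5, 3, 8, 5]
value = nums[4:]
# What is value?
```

nums has length 7. The slice nums[4:] selects indices [4, 5, 6] (4->3, 5->8, 6->5), giving [3, 8, 5].

[3, 8, 5]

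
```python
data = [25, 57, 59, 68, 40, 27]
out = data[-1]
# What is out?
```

data has length 6. Negative index -1 maps to positive index 6 + (-1) = 5. data[5] = 27.

27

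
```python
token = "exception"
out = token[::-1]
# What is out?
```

token has length 9. The slice token[::-1] selects indices [8, 7, 6, 5, 4, 3, 2, 1, 0] (8->'n', 7->'o', 6->'i', 5->'t', 4->'p', 3->'e', 2->'c', 1->'x', 0->'e'), giving 'noitpecxe'.

'noitpecxe'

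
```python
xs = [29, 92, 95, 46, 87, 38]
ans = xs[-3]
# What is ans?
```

xs has length 6. Negative index -3 maps to positive index 6 + (-3) = 3. xs[3] = 46.

46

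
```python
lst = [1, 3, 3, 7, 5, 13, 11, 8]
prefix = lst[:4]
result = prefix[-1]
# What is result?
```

lst has length 8. The slice lst[:4] selects indices [0, 1, 2, 3] (0->1, 1->3, 2->3, 3->7), giving [1, 3, 3, 7]. So prefix = [1, 3, 3, 7]. Then prefix[-1] = 7.

7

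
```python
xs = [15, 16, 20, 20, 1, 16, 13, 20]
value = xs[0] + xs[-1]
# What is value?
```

xs has length 8. xs[0] = 15.
xs has length 8. Negative index -1 maps to positive index 8 + (-1) = 7. xs[7] = 20.
Sum: 15 + 20 = 35.

35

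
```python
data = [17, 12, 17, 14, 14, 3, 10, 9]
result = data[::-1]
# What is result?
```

data has length 8. The slice data[::-1] selects indices [7, 6, 5, 4, 3, 2, 1, 0] (7->9, 6->10, 5->3, 4->14, 3->14, 2->17, 1->12, 0->17), giving [9, 10, 3, 14, 14, 17, 12, 17].

[9, 10, 3, 14, 14, 17, 12, 17]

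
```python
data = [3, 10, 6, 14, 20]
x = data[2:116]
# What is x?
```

data has length 5. The slice data[2:116] selects indices [2, 3, 4] (2->6, 3->14, 4->20), giving [6, 14, 20].

[6, 14, 20]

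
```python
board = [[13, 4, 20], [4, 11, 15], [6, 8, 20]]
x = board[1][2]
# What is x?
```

board[1] = [4, 11, 15]. Taking column 2 of that row yields 15.

15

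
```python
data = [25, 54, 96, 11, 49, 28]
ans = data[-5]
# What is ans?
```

data has length 6. Negative index -5 maps to positive index 6 + (-5) = 1. data[1] = 54.

54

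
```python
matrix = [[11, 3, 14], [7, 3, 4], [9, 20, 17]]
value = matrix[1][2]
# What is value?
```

matrix[1] = [7, 3, 4]. Taking column 2 of that row yields 4.

4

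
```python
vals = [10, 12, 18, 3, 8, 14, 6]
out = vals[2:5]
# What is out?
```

vals has length 7. The slice vals[2:5] selects indices [2, 3, 4] (2->18, 3->3, 4->8), giving [18, 3, 8].

[18, 3, 8]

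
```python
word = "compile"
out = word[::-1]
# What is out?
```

word has length 7. The slice word[::-1] selects indices [6, 5, 4, 3, 2, 1, 0] (6->'e', 5->'l', 4->'i', 3->'p', 2->'m', 1->'o', 0->'c'), giving 'elipmoc'.

'elipmoc'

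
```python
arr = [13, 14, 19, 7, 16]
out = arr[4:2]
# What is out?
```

arr has length 5. The slice arr[4:2] resolves to an empty index range, so the result is [].

[]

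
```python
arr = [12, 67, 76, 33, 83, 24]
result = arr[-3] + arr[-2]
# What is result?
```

arr has length 6. Negative index -3 maps to positive index 6 + (-3) = 3. arr[3] = 33.
arr has length 6. Negative index -2 maps to positive index 6 + (-2) = 4. arr[4] = 83.
Sum: 33 + 83 = 116.

116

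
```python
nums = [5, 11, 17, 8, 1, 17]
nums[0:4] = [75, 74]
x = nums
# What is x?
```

nums starts as [5, 11, 17, 8, 1, 17] (length 6). The slice nums[0:4] covers indices [0, 1, 2, 3] with values [5, 11, 17, 8]. Replacing that slice with [75, 74] (different length) produces [75, 74, 1, 17].

[75, 74, 1, 17]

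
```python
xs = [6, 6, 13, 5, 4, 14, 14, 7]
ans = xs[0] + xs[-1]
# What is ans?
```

xs has length 8. xs[0] = 6.
xs has length 8. Negative index -1 maps to positive index 8 + (-1) = 7. xs[7] = 7.
Sum: 6 + 7 = 13.

13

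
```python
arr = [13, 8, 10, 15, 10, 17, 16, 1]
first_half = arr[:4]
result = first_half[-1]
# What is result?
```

arr has length 8. The slice arr[:4] selects indices [0, 1, 2, 3] (0->13, 1->8, 2->10, 3->15), giving [13, 8, 10, 15]. So first_half = [13, 8, 10, 15]. Then first_half[-1] = 15.

15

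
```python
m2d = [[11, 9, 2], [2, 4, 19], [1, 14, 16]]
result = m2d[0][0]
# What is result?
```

m2d[0] = [11, 9, 2]. Taking column 0 of that row yields 11.

11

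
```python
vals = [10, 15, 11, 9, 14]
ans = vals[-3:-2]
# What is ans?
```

vals has length 5. The slice vals[-3:-2] selects indices [2] (2->11), giving [11].

[11]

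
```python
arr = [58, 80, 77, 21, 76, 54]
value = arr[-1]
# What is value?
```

arr has length 6. Negative index -1 maps to positive index 6 + (-1) = 5. arr[5] = 54.

54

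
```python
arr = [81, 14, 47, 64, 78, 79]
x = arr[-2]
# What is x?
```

arr has length 6. Negative index -2 maps to positive index 6 + (-2) = 4. arr[4] = 78.

78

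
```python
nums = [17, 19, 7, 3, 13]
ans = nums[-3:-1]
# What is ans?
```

nums has length 5. The slice nums[-3:-1] selects indices [2, 3] (2->7, 3->3), giving [7, 3].

[7, 3]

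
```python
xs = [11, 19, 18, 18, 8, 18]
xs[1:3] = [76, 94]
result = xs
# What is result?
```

xs starts as [11, 19, 18, 18, 8, 18] (length 6). The slice xs[1:3] covers indices [1, 2] with values [19, 18]. Replacing that slice with [76, 94] (same length) produces [11, 76, 94, 18, 8, 18].

[11, 76, 94, 18, 8, 18]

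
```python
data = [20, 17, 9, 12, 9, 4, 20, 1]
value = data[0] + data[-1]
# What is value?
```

data has length 8. data[0] = 20.
data has length 8. Negative index -1 maps to positive index 8 + (-1) = 7. data[7] = 1.
Sum: 20 + 1 = 21.

21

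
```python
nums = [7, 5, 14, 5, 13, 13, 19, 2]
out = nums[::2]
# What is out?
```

nums has length 8. The slice nums[::2] selects indices [0, 2, 4, 6] (0->7, 2->14, 4->13, 6->19), giving [7, 14, 13, 19].

[7, 14, 13, 19]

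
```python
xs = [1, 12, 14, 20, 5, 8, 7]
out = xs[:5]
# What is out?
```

xs has length 7. The slice xs[:5] selects indices [0, 1, 2, 3, 4] (0->1, 1->12, 2->14, 3->20, 4->5), giving [1, 12, 14, 20, 5].

[1, 12, 14, 20, 5]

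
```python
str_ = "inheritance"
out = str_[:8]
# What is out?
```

str_ has length 11. The slice str_[:8] selects indices [0, 1, 2, 3, 4, 5, 6, 7] (0->'i', 1->'n', 2->'h', 3->'e', 4->'r', 5->'i', 6->'t', 7->'a'), giving 'inherita'.

'inherita'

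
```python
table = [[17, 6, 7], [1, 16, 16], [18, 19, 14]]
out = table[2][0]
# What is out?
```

table[2] = [18, 19, 14]. Taking column 0 of that row yields 18.

18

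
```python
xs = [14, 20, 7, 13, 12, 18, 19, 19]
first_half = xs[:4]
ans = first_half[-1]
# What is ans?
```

xs has length 8. The slice xs[:4] selects indices [0, 1, 2, 3] (0->14, 1->20, 2->7, 3->13), giving [14, 20, 7, 13]. So first_half = [14, 20, 7, 13]. Then first_half[-1] = 13.

13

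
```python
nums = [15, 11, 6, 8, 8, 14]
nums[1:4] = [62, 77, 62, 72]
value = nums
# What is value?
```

nums starts as [15, 11, 6, 8, 8, 14] (length 6). The slice nums[1:4] covers indices [1, 2, 3] with values [11, 6, 8]. Replacing that slice with [62, 77, 62, 72] (different length) produces [15, 62, 77, 62, 72, 8, 14].

[15, 62, 77, 62, 72, 8, 14]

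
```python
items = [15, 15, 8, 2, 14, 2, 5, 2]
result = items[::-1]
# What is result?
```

items has length 8. The slice items[::-1] selects indices [7, 6, 5, 4, 3, 2, 1, 0] (7->2, 6->5, 5->2, 4->14, 3->2, 2->8, 1->15, 0->15), giving [2, 5, 2, 14, 2, 8, 15, 15].

[2, 5, 2, 14, 2, 8, 15, 15]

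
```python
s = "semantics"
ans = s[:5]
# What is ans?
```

s has length 9. The slice s[:5] selects indices [0, 1, 2, 3, 4] (0->'s', 1->'e', 2->'m', 3->'a', 4->'n'), giving 'seman'.

'seman'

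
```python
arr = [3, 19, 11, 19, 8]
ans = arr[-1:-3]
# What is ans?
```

arr has length 5. The slice arr[-1:-3] resolves to an empty index range, so the result is [].

[]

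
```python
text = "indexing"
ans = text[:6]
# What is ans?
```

text has length 8. The slice text[:6] selects indices [0, 1, 2, 3, 4, 5] (0->'i', 1->'n', 2->'d', 3->'e', 4->'x', 5->'i'), giving 'indexi'.

'indexi'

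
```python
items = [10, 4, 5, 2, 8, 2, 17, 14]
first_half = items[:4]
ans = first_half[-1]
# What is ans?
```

items has length 8. The slice items[:4] selects indices [0, 1, 2, 3] (0->10, 1->4, 2->5, 3->2), giving [10, 4, 5, 2]. So first_half = [10, 4, 5, 2]. Then first_half[-1] = 2.

2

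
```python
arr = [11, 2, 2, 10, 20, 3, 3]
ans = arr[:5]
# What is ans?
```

arr has length 7. The slice arr[:5] selects indices [0, 1, 2, 3, 4] (0->11, 1->2, 2->2, 3->10, 4->20), giving [11, 2, 2, 10, 20].

[11, 2, 2, 10, 20]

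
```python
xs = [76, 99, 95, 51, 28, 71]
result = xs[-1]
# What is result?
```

xs has length 6. Negative index -1 maps to positive index 6 + (-1) = 5. xs[5] = 71.

71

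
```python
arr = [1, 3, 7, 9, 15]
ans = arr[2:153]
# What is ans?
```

arr has length 5. The slice arr[2:153] selects indices [2, 3, 4] (2->7, 3->9, 4->15), giving [7, 9, 15].

[7, 9, 15]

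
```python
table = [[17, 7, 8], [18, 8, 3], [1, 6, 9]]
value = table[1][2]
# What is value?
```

table[1] = [18, 8, 3]. Taking column 2 of that row yields 3.

3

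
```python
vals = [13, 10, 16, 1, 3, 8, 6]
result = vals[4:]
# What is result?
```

vals has length 7. The slice vals[4:] selects indices [4, 5, 6] (4->3, 5->8, 6->6), giving [3, 8, 6].

[3, 8, 6]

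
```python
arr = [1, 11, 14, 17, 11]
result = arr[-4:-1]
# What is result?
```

arr has length 5. The slice arr[-4:-1] selects indices [1, 2, 3] (1->11, 2->14, 3->17), giving [11, 14, 17].

[11, 14, 17]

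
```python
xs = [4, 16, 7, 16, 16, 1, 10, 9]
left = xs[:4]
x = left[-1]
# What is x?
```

xs has length 8. The slice xs[:4] selects indices [0, 1, 2, 3] (0->4, 1->16, 2->7, 3->16), giving [4, 16, 7, 16]. So left = [4, 16, 7, 16]. Then left[-1] = 16.

16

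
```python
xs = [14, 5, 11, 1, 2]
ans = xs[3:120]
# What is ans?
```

xs has length 5. The slice xs[3:120] selects indices [3, 4] (3->1, 4->2), giving [1, 2].

[1, 2]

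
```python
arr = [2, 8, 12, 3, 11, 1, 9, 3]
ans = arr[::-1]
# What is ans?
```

arr has length 8. The slice arr[::-1] selects indices [7, 6, 5, 4, 3, 2, 1, 0] (7->3, 6->9, 5->1, 4->11, 3->3, 2->12, 1->8, 0->2), giving [3, 9, 1, 11, 3, 12, 8, 2].

[3, 9, 1, 11, 3, 12, 8, 2]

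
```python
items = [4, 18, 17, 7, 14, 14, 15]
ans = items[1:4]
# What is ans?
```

items has length 7. The slice items[1:4] selects indices [1, 2, 3] (1->18, 2->17, 3->7), giving [18, 17, 7].

[18, 17, 7]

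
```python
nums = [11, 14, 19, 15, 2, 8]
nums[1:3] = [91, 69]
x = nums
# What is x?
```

nums starts as [11, 14, 19, 15, 2, 8] (length 6). The slice nums[1:3] covers indices [1, 2] with values [14, 19]. Replacing that slice with [91, 69] (same length) produces [11, 91, 69, 15, 2, 8].

[11, 91, 69, 15, 2, 8]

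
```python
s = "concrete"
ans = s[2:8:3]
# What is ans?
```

s has length 8. The slice s[2:8:3] selects indices [2, 5] (2->'n', 5->'e'), giving 'ne'.

'ne'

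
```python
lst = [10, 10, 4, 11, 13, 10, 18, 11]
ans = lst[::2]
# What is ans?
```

lst has length 8. The slice lst[::2] selects indices [0, 2, 4, 6] (0->10, 2->4, 4->13, 6->18), giving [10, 4, 13, 18].

[10, 4, 13, 18]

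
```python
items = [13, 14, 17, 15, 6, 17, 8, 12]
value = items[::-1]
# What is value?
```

items has length 8. The slice items[::-1] selects indices [7, 6, 5, 4, 3, 2, 1, 0] (7->12, 6->8, 5->17, 4->6, 3->15, 2->17, 1->14, 0->13), giving [12, 8, 17, 6, 15, 17, 14, 13].

[12, 8, 17, 6, 15, 17, 14, 13]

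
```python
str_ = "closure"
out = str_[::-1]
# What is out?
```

str_ has length 7. The slice str_[::-1] selects indices [6, 5, 4, 3, 2, 1, 0] (6->'e', 5->'r', 4->'u', 3->'s', 2->'o', 1->'l', 0->'c'), giving 'erusolc'.

'erusolc'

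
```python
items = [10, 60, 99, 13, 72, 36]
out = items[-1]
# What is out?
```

items has length 6. Negative index -1 maps to positive index 6 + (-1) = 5. items[5] = 36.

36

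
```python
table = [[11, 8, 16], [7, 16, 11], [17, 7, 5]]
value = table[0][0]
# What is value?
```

table[0] = [11, 8, 16]. Taking column 0 of that row yields 11.

11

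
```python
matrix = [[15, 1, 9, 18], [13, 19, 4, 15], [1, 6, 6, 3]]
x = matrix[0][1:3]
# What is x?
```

matrix[0] = [15, 1, 9, 18]. matrix[0] has length 4. The slice matrix[0][1:3] selects indices [1, 2] (1->1, 2->9), giving [1, 9].

[1, 9]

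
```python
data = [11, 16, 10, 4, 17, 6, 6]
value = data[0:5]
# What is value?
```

data has length 7. The slice data[0:5] selects indices [0, 1, 2, 3, 4] (0->11, 1->16, 2->10, 3->4, 4->17), giving [11, 16, 10, 4, 17].

[11, 16, 10, 4, 17]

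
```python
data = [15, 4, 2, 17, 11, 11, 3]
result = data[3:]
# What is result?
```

data has length 7. The slice data[3:] selects indices [3, 4, 5, 6] (3->17, 4->11, 5->11, 6->3), giving [17, 11, 11, 3].

[17, 11, 11, 3]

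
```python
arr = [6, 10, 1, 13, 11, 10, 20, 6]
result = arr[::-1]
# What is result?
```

arr has length 8. The slice arr[::-1] selects indices [7, 6, 5, 4, 3, 2, 1, 0] (7->6, 6->20, 5->10, 4->11, 3->13, 2->1, 1->10, 0->6), giving [6, 20, 10, 11, 13, 1, 10, 6].

[6, 20, 10, 11, 13, 1, 10, 6]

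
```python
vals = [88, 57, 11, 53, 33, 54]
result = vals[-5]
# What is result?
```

vals has length 6. Negative index -5 maps to positive index 6 + (-5) = 1. vals[1] = 57.

57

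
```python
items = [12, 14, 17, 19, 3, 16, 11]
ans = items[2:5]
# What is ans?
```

items has length 7. The slice items[2:5] selects indices [2, 3, 4] (2->17, 3->19, 4->3), giving [17, 19, 3].

[17, 19, 3]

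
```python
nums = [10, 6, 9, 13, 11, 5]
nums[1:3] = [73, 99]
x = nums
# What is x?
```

nums starts as [10, 6, 9, 13, 11, 5] (length 6). The slice nums[1:3] covers indices [1, 2] with values [6, 9]. Replacing that slice with [73, 99] (same length) produces [10, 73, 99, 13, 11, 5].

[10, 73, 99, 13, 11, 5]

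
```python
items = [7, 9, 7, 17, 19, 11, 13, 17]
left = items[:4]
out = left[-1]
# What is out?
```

items has length 8. The slice items[:4] selects indices [0, 1, 2, 3] (0->7, 1->9, 2->7, 3->17), giving [7, 9, 7, 17]. So left = [7, 9, 7, 17]. Then left[-1] = 17.

17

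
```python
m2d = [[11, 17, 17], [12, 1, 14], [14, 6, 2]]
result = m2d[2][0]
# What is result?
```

m2d[2] = [14, 6, 2]. Taking column 0 of that row yields 14.

14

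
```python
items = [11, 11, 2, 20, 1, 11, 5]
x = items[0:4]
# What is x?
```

items has length 7. The slice items[0:4] selects indices [0, 1, 2, 3] (0->11, 1->11, 2->2, 3->20), giving [11, 11, 2, 20].

[11, 11, 2, 20]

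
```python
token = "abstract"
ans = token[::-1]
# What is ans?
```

token has length 8. The slice token[::-1] selects indices [7, 6, 5, 4, 3, 2, 1, 0] (7->'t', 6->'c', 5->'a', 4->'r', 3->'t', 2->'s', 1->'b', 0->'a'), giving 'tcartsba'.

'tcartsba'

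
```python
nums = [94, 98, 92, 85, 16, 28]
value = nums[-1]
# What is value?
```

nums has length 6. Negative index -1 maps to positive index 6 + (-1) = 5. nums[5] = 28.

28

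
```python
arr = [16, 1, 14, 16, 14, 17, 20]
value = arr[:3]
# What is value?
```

arr has length 7. The slice arr[:3] selects indices [0, 1, 2] (0->16, 1->1, 2->14), giving [16, 1, 14].

[16, 1, 14]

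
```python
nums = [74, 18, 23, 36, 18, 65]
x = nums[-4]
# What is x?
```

nums has length 6. Negative index -4 maps to positive index 6 + (-4) = 2. nums[2] = 23.

23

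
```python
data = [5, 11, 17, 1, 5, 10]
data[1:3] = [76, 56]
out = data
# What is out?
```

data starts as [5, 11, 17, 1, 5, 10] (length 6). The slice data[1:3] covers indices [1, 2] with values [11, 17]. Replacing that slice with [76, 56] (same length) produces [5, 76, 56, 1, 5, 10].

[5, 76, 56, 1, 5, 10]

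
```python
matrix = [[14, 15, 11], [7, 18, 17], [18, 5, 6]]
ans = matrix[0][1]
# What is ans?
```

matrix[0] = [14, 15, 11]. Taking column 1 of that row yields 15.

15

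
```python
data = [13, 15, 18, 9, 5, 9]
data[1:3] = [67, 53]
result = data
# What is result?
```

data starts as [13, 15, 18, 9, 5, 9] (length 6). The slice data[1:3] covers indices [1, 2] with values [15, 18]. Replacing that slice with [67, 53] (same length) produces [13, 67, 53, 9, 5, 9].

[13, 67, 53, 9, 5, 9]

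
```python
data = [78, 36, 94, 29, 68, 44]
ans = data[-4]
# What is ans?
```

data has length 6. Negative index -4 maps to positive index 6 + (-4) = 2. data[2] = 94.

94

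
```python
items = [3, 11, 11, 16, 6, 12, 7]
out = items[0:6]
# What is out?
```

items has length 7. The slice items[0:6] selects indices [0, 1, 2, 3, 4, 5] (0->3, 1->11, 2->11, 3->16, 4->6, 5->12), giving [3, 11, 11, 16, 6, 12].

[3, 11, 11, 16, 6, 12]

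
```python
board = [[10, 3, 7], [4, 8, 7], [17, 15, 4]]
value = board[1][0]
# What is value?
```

board[1] = [4, 8, 7]. Taking column 0 of that row yields 4.

4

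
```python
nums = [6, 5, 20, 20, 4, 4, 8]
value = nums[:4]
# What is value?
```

nums has length 7. The slice nums[:4] selects indices [0, 1, 2, 3] (0->6, 1->5, 2->20, 3->20), giving [6, 5, 20, 20].

[6, 5, 20, 20]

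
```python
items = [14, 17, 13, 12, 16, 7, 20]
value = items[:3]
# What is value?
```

items has length 7. The slice items[:3] selects indices [0, 1, 2] (0->14, 1->17, 2->13), giving [14, 17, 13].

[14, 17, 13]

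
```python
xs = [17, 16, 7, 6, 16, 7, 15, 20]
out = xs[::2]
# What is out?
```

xs has length 8. The slice xs[::2] selects indices [0, 2, 4, 6] (0->17, 2->7, 4->16, 6->15), giving [17, 7, 16, 15].

[17, 7, 16, 15]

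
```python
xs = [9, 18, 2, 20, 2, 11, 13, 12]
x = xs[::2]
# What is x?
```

xs has length 8. The slice xs[::2] selects indices [0, 2, 4, 6] (0->9, 2->2, 4->2, 6->13), giving [9, 2, 2, 13].

[9, 2, 2, 13]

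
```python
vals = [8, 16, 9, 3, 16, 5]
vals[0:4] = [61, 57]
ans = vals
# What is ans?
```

vals starts as [8, 16, 9, 3, 16, 5] (length 6). The slice vals[0:4] covers indices [0, 1, 2, 3] with values [8, 16, 9, 3]. Replacing that slice with [61, 57] (different length) produces [61, 57, 16, 5].

[61, 57, 16, 5]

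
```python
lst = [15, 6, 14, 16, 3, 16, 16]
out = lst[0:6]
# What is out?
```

lst has length 7. The slice lst[0:6] selects indices [0, 1, 2, 3, 4, 5] (0->15, 1->6, 2->14, 3->16, 4->3, 5->16), giving [15, 6, 14, 16, 3, 16].

[15, 6, 14, 16, 3, 16]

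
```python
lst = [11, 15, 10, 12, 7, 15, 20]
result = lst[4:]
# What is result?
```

lst has length 7. The slice lst[4:] selects indices [4, 5, 6] (4->7, 5->15, 6->20), giving [7, 15, 20].

[7, 15, 20]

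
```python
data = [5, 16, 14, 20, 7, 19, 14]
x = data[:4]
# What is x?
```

data has length 7. The slice data[:4] selects indices [0, 1, 2, 3] (0->5, 1->16, 2->14, 3->20), giving [5, 16, 14, 20].

[5, 16, 14, 20]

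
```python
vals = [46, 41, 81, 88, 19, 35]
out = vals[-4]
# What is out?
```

vals has length 6. Negative index -4 maps to positive index 6 + (-4) = 2. vals[2] = 81.

81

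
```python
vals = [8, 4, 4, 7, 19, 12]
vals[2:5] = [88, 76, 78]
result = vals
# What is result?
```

vals starts as [8, 4, 4, 7, 19, 12] (length 6). The slice vals[2:5] covers indices [2, 3, 4] with values [4, 7, 19]. Replacing that slice with [88, 76, 78] (same length) produces [8, 4, 88, 76, 78, 12].

[8, 4, 88, 76, 78, 12]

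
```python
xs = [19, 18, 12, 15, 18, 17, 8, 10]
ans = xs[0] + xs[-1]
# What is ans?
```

xs has length 8. xs[0] = 19.
xs has length 8. Negative index -1 maps to positive index 8 + (-1) = 7. xs[7] = 10.
Sum: 19 + 10 = 29.

29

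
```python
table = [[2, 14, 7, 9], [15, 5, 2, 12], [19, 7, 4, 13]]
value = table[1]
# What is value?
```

table has 3 rows. Row 1 is [15, 5, 2, 12].

[15, 5, 2, 12]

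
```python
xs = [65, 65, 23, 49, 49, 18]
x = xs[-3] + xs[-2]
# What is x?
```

xs has length 6. Negative index -3 maps to positive index 6 + (-3) = 3. xs[3] = 49.
xs has length 6. Negative index -2 maps to positive index 6 + (-2) = 4. xs[4] = 49.
Sum: 49 + 49 = 98.

98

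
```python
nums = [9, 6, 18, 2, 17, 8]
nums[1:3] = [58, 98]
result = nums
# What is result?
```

nums starts as [9, 6, 18, 2, 17, 8] (length 6). The slice nums[1:3] covers indices [1, 2] with values [6, 18]. Replacing that slice with [58, 98] (same length) produces [9, 58, 98, 2, 17, 8].

[9, 58, 98, 2, 17, 8]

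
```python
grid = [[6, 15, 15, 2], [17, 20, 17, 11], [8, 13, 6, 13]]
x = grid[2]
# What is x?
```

grid has 3 rows. Row 2 is [8, 13, 6, 13].

[8, 13, 6, 13]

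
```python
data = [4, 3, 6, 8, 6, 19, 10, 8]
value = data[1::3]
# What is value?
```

data has length 8. The slice data[1::3] selects indices [1, 4, 7] (1->3, 4->6, 7->8), giving [3, 6, 8].

[3, 6, 8]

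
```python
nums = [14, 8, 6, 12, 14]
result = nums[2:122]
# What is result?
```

nums has length 5. The slice nums[2:122] selects indices [2, 3, 4] (2->6, 3->12, 4->14), giving [6, 12, 14].

[6, 12, 14]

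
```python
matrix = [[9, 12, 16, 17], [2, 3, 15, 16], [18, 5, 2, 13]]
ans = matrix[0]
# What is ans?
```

matrix has 3 rows. Row 0 is [9, 12, 16, 17].

[9, 12, 16, 17]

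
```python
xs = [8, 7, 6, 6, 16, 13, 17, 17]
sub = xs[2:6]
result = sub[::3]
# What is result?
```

xs has length 8. The slice xs[2:6] selects indices [2, 3, 4, 5] (2->6, 3->6, 4->16, 5->13), giving [6, 6, 16, 13]. So sub = [6, 6, 16, 13]. sub has length 4. The slice sub[::3] selects indices [0, 3] (0->6, 3->13), giving [6, 13].

[6, 13]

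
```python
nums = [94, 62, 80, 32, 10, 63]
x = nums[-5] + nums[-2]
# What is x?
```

nums has length 6. Negative index -5 maps to positive index 6 + (-5) = 1. nums[1] = 62.
nums has length 6. Negative index -2 maps to positive index 6 + (-2) = 4. nums[4] = 10.
Sum: 62 + 10 = 72.

72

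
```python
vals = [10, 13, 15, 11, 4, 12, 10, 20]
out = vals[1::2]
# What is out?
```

vals has length 8. The slice vals[1::2] selects indices [1, 3, 5, 7] (1->13, 3->11, 5->12, 7->20), giving [13, 11, 12, 20].

[13, 11, 12, 20]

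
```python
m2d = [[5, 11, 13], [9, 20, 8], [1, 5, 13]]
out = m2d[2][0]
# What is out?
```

m2d[2] = [1, 5, 13]. Taking column 0 of that row yields 1.

1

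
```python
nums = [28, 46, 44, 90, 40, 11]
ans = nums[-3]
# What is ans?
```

nums has length 6. Negative index -3 maps to positive index 6 + (-3) = 3. nums[3] = 90.

90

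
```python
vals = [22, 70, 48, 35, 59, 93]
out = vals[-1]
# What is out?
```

vals has length 6. Negative index -1 maps to positive index 6 + (-1) = 5. vals[5] = 93.

93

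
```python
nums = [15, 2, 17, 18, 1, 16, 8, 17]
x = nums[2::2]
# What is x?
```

nums has length 8. The slice nums[2::2] selects indices [2, 4, 6] (2->17, 4->1, 6->8), giving [17, 1, 8].

[17, 1, 8]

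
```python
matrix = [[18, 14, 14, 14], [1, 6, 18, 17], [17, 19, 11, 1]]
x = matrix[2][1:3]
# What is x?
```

matrix[2] = [17, 19, 11, 1]. matrix[2] has length 4. The slice matrix[2][1:3] selects indices [1, 2] (1->19, 2->11), giving [19, 11].

[19, 11]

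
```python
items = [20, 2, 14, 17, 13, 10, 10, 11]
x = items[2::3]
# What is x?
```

items has length 8. The slice items[2::3] selects indices [2, 5] (2->14, 5->10), giving [14, 10].

[14, 10]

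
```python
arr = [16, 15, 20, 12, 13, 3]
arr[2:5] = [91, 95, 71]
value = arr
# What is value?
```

arr starts as [16, 15, 20, 12, 13, 3] (length 6). The slice arr[2:5] covers indices [2, 3, 4] with values [20, 12, 13]. Replacing that slice with [91, 95, 71] (same length) produces [16, 15, 91, 95, 71, 3].

[16, 15, 91, 95, 71, 3]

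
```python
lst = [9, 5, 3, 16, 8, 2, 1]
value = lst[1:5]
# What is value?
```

lst has length 7. The slice lst[1:5] selects indices [1, 2, 3, 4] (1->5, 2->3, 3->16, 4->8), giving [5, 3, 16, 8].

[5, 3, 16, 8]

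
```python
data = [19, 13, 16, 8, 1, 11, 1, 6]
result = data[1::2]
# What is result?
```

data has length 8. The slice data[1::2] selects indices [1, 3, 5, 7] (1->13, 3->8, 5->11, 7->6), giving [13, 8, 11, 6].

[13, 8, 11, 6]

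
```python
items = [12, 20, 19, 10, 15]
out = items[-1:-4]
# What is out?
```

items has length 5. The slice items[-1:-4] resolves to an empty index range, so the result is [].

[]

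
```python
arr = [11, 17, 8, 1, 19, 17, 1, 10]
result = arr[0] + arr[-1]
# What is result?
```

arr has length 8. arr[0] = 11.
arr has length 8. Negative index -1 maps to positive index 8 + (-1) = 7. arr[7] = 10.
Sum: 11 + 10 = 21.

21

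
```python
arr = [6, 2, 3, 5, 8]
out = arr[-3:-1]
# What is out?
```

arr has length 5. The slice arr[-3:-1] selects indices [2, 3] (2->3, 3->5), giving [3, 5].

[3, 5]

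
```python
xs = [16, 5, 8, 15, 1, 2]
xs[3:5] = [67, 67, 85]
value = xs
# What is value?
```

xs starts as [16, 5, 8, 15, 1, 2] (length 6). The slice xs[3:5] covers indices [3, 4] with values [15, 1]. Replacing that slice with [67, 67, 85] (different length) produces [16, 5, 8, 67, 67, 85, 2].

[16, 5, 8, 67, 67, 85, 2]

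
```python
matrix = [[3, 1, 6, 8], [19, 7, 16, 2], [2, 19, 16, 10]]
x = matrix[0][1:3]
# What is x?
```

matrix[0] = [3, 1, 6, 8]. matrix[0] has length 4. The slice matrix[0][1:3] selects indices [1, 2] (1->1, 2->6), giving [1, 6].

[1, 6]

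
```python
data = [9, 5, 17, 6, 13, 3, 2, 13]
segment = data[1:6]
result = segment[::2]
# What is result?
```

data has length 8. The slice data[1:6] selects indices [1, 2, 3, 4, 5] (1->5, 2->17, 3->6, 4->13, 5->3), giving [5, 17, 6, 13, 3]. So segment = [5, 17, 6, 13, 3]. segment has length 5. The slice segment[::2] selects indices [0, 2, 4] (0->5, 2->6, 4->3), giving [5, 6, 3].

[5, 6, 3]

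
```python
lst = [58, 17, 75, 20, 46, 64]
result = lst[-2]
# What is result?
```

lst has length 6. Negative index -2 maps to positive index 6 + (-2) = 4. lst[4] = 46.

46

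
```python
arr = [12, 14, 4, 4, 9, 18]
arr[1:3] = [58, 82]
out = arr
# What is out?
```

arr starts as [12, 14, 4, 4, 9, 18] (length 6). The slice arr[1:3] covers indices [1, 2] with values [14, 4]. Replacing that slice with [58, 82] (same length) produces [12, 58, 82, 4, 9, 18].

[12, 58, 82, 4, 9, 18]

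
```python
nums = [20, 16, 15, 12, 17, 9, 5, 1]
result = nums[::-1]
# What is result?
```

nums has length 8. The slice nums[::-1] selects indices [7, 6, 5, 4, 3, 2, 1, 0] (7->1, 6->5, 5->9, 4->17, 3->12, 2->15, 1->16, 0->20), giving [1, 5, 9, 17, 12, 15, 16, 20].

[1, 5, 9, 17, 12, 15, 16, 20]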